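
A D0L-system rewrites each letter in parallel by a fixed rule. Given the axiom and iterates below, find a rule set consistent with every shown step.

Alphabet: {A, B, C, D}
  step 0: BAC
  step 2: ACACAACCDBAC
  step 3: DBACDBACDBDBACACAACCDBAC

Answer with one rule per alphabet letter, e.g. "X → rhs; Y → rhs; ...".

  step 2 ⇒ step 3: ACACAACCDBAC ⇒ DB·AC·DB·AC·DB·DB·AC·AC·AA·CC·DB·AC
    A ↦ DB
    B ↦ CC
    C ↦ AC
    D ↦ AA

A->DB, B->CC, C->AC, D->AA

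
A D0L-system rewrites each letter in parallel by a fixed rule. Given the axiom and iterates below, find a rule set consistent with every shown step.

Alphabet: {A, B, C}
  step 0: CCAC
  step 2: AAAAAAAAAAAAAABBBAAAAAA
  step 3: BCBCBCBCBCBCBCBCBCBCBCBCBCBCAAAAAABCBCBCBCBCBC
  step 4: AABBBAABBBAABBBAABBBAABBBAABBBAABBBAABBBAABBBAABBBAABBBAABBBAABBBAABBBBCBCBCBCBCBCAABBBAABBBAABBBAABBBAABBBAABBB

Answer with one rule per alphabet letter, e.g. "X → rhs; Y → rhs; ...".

  step 3 ⇒ step 4: BCBCBCBCBCBCBCBCBCBCBCBCBCBCAAAAAABCBCBCBCBCBC ⇒ AA·BBB·AA·BBB·AA·BBB·AA·BBB·AA·BBB·AA·BBB·AA·BBB·AA·BBB·AA·BBB·AA·BBB·AA·BBB·AA·BBB·AA·BBB·AA·BBB·BC·BC·BC·BC·BC·BC·AA·BBB·AA·BBB·AA·BBB·AA·BBB·AA·BBB·AA·BBB
    A ↦ BC
    B ↦ AA
    C ↦ BBB

A->BC, B->AA, C->BBB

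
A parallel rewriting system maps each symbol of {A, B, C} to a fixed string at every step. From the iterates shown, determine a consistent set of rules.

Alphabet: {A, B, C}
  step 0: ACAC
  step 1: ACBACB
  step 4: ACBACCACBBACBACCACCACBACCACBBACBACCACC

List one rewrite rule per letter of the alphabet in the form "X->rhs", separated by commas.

  step 0 ⇒ step 1: ACAC ⇒ AC·B·AC·B
    A ↦ AC
    C ↦ B
    B ↦ ACC  (constrained at step 1)

A->AC, B->ACC, C->B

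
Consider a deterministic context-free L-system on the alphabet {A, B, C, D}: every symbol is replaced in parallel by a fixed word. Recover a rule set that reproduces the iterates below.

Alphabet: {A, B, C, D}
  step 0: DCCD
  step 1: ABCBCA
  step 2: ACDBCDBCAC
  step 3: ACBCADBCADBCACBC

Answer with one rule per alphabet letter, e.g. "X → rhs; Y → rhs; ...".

  step 2 ⇒ step 3: ACDBCDBCAC ⇒ AC·BC·A·D·BC·A·D·BC·AC·BC
    A ↦ AC
    B ↦ D
    C ↦ BC
    D ↦ A

A->AC, B->D, C->BC, D->A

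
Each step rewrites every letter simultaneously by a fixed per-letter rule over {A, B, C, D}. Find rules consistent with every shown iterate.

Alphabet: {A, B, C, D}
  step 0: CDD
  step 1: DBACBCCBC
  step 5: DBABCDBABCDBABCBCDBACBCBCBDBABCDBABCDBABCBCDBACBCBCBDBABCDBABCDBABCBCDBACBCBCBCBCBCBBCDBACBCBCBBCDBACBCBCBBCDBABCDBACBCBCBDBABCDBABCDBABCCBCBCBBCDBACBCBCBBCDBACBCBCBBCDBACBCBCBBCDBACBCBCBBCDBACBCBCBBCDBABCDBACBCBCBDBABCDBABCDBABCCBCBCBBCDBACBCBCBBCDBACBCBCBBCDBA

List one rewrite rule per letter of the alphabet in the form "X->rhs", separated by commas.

A->B, B->BC, C->DBA, D->CBC

  step 0 ⇒ step 1: CDD ⇒ DBA·CBC·CBC
    C ↦ DBA
    D ↦ CBC
    A ↦ B  (constrained at step 1)
    B ↦ BC  (constrained at step 1)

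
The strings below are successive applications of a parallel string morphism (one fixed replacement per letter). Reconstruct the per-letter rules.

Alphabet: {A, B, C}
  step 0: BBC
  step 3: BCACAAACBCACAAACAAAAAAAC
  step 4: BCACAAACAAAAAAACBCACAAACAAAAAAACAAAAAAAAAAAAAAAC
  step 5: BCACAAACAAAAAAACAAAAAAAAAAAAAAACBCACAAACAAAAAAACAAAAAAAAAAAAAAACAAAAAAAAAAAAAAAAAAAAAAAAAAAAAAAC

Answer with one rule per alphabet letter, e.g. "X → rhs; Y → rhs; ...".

  step 4 ⇒ step 5: BCACAAACAAAAAAACBCACAAACAAAAAAACAAAAAAAAAAAAAAAC ⇒ BC·AC·AA·AC·AA·AA·AA·AC·AA·AA·AA·AA·AA·AA·AA·AC·BC·AC·AA·AC·AA·AA·AA·AC·AA·AA·AA·AA·AA·AA·AA·AC·AA·AA·AA·AA·AA·AA·AA·AA·AA·AA·AA·AA·AA·AA·AA·AC
    A ↦ AA
    B ↦ BC
    C ↦ AC

A->AA, B->BC, C->AC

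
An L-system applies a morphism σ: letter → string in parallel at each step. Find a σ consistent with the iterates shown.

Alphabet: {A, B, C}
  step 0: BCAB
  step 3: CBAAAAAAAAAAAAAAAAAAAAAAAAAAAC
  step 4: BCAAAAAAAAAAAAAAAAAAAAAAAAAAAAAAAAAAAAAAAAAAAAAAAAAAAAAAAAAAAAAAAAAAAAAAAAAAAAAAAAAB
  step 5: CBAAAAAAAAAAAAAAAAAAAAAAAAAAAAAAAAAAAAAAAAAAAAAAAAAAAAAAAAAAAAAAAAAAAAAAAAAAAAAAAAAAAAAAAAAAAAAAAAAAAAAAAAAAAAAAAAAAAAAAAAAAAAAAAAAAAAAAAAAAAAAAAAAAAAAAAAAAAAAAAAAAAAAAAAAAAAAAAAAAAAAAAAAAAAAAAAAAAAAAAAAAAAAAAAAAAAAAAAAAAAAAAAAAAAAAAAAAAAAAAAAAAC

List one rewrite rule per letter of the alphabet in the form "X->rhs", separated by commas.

A->AAA, B->C, C->B

  step 4 ⇒ step 5: BCAAAAAAAAAAAAAAAAAAAAAAAAAAAAAAAAAAAAAAAAAAAAAAAAAAAAAAAAAAAAAAAAAAAAAAAAAAAAAAAAAB ⇒ C·B·AAA·AAA·AAA·AAA·AAA·AAA·AAA·AAA·AAA·AAA·AAA·AAA·AAA·AAA·AAA·AAA·AAA·AAA·AAA·AAA·AAA·AAA·AAA·AAA·AAA·AAA·AAA·AAA·AAA·AAA·AAA·AAA·AAA·AAA·AAA·AAA·AAA·AAA·AAA·AAA·AAA·AAA·AAA·AAA·AAA·AAA·AAA·AAA·AAA·AAA·AAA·AAA·AAA·AAA·AAA·AAA·AAA·AAA·AAA·AAA·AAA·AAA·AAA·AAA·AAA·AAA·AAA·AAA·AAA·AAA·AAA·AAA·AAA·AAA·AAA·AAA·AAA·AAA·AAA·AAA·AAA·C
    A ↦ AAA
    B ↦ C
    C ↦ B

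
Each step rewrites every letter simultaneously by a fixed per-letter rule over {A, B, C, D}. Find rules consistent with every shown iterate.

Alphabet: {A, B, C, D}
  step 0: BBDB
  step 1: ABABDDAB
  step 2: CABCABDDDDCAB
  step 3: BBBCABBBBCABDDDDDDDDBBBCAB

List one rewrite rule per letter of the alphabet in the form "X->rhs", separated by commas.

  step 2 ⇒ step 3: CABCABDDDDCAB ⇒ BBB·C·AB·BBB·C·AB·DD·DD·DD·DD·BBB·C·AB
    A ↦ C
    B ↦ AB
    C ↦ BBB
    D ↦ DD

A->C, B->AB, C->BBB, D->DD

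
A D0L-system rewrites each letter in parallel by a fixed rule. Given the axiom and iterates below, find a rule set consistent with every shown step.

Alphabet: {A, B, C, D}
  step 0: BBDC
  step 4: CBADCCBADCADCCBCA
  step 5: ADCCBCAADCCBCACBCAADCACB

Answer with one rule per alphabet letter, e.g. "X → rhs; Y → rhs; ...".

  step 4 ⇒ step 5: CBADCCBADCADCCBCA ⇒ A·DC·CB·C·A·A·DC·CB·C·A·CB·C·A·A·DC·A·CB
    A ↦ CB
    B ↦ DC
    C ↦ A
    D ↦ C

A->CB, B->DC, C->A, D->C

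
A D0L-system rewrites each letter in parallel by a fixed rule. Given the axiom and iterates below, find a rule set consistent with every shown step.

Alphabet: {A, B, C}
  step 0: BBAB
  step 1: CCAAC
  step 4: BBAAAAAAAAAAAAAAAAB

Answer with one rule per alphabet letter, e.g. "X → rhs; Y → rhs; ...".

A->AA, B->C, C->B

  step 0 ⇒ step 1: BBAB ⇒ C·C·AA·C
    A ↦ AA
    B ↦ C
    C ↦ B  (constrained at step 1)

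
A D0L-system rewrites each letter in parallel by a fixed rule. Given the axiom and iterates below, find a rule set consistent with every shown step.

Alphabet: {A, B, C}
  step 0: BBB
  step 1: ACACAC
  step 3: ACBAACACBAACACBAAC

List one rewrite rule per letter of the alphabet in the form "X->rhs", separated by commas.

  step 0 ⇒ step 1: BBB ⇒ AC·AC·AC
    B ↦ AC
    A ↦ BA  (constrained at step 1)
    C ↦ B  (constrained at step 1)

A->BA, B->AC, C->B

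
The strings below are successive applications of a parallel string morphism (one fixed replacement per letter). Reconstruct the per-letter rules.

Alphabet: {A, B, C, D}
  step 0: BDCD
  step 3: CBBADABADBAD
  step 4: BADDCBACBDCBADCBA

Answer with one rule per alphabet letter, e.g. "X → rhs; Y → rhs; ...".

  step 3 ⇒ step 4: CBBADABADBAD ⇒ BA·D·D·CB·A·CB·D·CB·A·D·CB·A
    A ↦ CB
    B ↦ D
    C ↦ BA
    D ↦ A

A->CB, B->D, C->BA, D->A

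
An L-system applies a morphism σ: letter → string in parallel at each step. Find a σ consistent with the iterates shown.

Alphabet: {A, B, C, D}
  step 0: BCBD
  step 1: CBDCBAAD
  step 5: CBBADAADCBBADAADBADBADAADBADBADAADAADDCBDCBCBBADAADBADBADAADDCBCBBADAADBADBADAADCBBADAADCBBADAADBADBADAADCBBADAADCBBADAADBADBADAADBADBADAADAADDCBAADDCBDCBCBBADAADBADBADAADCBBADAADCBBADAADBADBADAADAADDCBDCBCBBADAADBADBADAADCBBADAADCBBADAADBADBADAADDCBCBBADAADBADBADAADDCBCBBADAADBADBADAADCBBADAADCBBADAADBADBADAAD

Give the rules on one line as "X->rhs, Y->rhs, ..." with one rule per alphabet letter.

  step 0 ⇒ step 1: BCBD ⇒ CB·D·CB·AAD
    B ↦ CB
    C ↦ D
    D ↦ AAD
    A ↦ BAD  (constrained at step 1)

A->BAD, B->CB, C->D, D->AAD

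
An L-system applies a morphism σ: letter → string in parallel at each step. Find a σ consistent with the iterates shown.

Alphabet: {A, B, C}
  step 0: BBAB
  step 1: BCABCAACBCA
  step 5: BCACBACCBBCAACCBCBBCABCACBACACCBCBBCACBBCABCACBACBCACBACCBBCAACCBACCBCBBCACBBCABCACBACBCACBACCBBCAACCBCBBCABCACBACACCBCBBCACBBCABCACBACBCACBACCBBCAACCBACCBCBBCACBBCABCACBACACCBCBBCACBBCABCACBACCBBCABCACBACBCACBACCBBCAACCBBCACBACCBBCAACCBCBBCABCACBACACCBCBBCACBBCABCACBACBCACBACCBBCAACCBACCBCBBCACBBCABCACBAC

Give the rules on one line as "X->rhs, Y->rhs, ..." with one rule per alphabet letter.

  step 0 ⇒ step 1: BBAB ⇒ BCA·BCA·AC·BCA
    A ↦ AC
    B ↦ BCA
    C ↦ CB  (constrained at step 1)

A->AC, B->BCA, C->CB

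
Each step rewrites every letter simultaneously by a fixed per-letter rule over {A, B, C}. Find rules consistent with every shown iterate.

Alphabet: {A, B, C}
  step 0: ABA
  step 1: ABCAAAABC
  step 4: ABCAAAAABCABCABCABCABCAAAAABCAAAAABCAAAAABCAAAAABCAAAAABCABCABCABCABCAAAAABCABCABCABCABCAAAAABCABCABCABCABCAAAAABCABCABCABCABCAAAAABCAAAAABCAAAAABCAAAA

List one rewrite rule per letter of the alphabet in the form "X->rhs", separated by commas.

  step 0 ⇒ step 1: ABA ⇒ ABC·AAA·ABC
    A ↦ ABC
    B ↦ AAA
    C ↦ A  (constrained at step 1)

A->ABC, B->AAA, C->A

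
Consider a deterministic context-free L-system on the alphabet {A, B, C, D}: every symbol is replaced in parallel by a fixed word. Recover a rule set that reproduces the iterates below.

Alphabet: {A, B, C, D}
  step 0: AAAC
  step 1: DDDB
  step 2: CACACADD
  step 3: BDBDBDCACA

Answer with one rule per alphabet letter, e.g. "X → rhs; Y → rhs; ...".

A->D, B->DD, C->B, D->CA

  step 2 ⇒ step 3: CACACADD ⇒ B·D·B·D·B·D·CA·CA
    A ↦ D
    C ↦ B
    D ↦ CA
  step 1 ⇒ step 2: DDDB ⇒ CA·CA·CA·DD
    B ↦ DD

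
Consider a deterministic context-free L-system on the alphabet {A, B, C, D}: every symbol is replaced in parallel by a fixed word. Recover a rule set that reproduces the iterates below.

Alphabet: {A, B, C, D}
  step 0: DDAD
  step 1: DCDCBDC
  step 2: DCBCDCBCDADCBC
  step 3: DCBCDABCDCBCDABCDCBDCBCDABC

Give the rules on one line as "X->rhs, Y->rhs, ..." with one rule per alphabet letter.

A->B, B->DA, C->BC, D->DC

  step 2 ⇒ step 3: DCBCDCBCDADCBC ⇒ DC·BC·DA·BC·DC·BC·DA·BC·DC·B·DC·BC·DA·BC
    A ↦ B
    B ↦ DA
    C ↦ BC
    D ↦ DC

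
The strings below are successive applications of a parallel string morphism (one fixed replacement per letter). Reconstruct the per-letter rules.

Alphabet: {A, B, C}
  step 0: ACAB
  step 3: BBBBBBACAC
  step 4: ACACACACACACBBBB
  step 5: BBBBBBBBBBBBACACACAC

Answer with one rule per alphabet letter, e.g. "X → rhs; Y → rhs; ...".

  step 4 ⇒ step 5: ACACACACACACBBBB ⇒ B·B·B·B·B·B·B·B·B·B·B·B·AC·AC·AC·AC
    A ↦ B
    B ↦ AC
    C ↦ B

A->B, B->AC, C->B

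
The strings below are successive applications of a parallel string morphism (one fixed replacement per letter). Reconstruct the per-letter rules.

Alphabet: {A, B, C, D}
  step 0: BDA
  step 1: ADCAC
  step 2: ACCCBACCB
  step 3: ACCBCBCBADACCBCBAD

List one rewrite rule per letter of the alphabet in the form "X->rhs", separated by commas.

A->AC, B->AD, C->CB, D->C

  step 2 ⇒ step 3: ACCCBACCB ⇒ AC·CB·CB·CB·AD·AC·CB·CB·AD
    A ↦ AC
    B ↦ AD
    C ↦ CB
  step 0 ⇒ step 1: BDA ⇒ AD·C·AC
    D ↦ C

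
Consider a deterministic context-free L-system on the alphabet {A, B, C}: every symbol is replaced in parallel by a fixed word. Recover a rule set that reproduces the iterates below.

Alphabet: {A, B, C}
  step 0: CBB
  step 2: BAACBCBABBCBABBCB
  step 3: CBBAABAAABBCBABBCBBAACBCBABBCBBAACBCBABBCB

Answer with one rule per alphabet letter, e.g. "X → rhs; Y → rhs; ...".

A->BAA, B->CB, C->ABB

  step 2 ⇒ step 3: BAACBCBABBCBABBCB ⇒ CB·BAA·BAA·ABB·CB·ABB·CB·BAA·CB·CB·ABB·CB·BAA·CB·CB·ABB·CB
    A ↦ BAA
    B ↦ CB
    C ↦ ABB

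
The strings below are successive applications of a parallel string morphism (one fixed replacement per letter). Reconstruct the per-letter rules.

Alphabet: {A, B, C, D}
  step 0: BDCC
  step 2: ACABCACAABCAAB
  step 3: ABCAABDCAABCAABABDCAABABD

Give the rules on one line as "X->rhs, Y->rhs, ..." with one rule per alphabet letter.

  step 2 ⇒ step 3: ACABCACAABCAAB ⇒ AB·CA·AB·D·CA·AB·CA·AB·AB·D·CA·AB·AB·D
    A ↦ AB
    B ↦ D
    C ↦ CA
    D ↦ AC  (constrained at step 0)

A->AB, B->D, C->CA, D->AC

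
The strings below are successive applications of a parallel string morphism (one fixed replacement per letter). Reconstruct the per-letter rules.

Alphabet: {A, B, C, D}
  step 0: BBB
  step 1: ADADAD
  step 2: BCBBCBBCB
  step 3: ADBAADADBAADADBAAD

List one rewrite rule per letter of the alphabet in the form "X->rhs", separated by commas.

A->B, B->AD, C->BA, D->CB

  step 2 ⇒ step 3: BCBBCBBCB ⇒ AD·BA·AD·AD·BA·AD·AD·BA·AD
    B ↦ AD
    C ↦ BA
  step 1 ⇒ step 2: ADADAD ⇒ B·CB·B·CB·B·CB
    A ↦ B
  step 1 ⇒ step 2: ADADAD ⇒ B·CB·B·CB·B·CB
    D ↦ CB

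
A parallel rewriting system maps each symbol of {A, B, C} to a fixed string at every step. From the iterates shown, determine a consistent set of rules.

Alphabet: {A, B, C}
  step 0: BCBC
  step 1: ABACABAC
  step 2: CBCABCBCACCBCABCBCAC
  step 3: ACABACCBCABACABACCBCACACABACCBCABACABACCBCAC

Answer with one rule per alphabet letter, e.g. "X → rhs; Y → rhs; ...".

  step 2 ⇒ step 3: CBCABCBCACCBCABCBCAC ⇒ AC·AB·AC·CBC·AB·AC·AB·AC·CBC·AC·AC·AB·AC·CBC·AB·AC·AB·AC·CBC·AC
    A ↦ CBC
    B ↦ AB
    C ↦ AC

A->CBC, B->AB, C->AC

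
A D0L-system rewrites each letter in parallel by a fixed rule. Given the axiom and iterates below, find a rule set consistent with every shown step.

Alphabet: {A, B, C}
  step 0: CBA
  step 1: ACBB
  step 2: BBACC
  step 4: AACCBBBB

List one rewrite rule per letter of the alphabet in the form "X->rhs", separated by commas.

  step 1 ⇒ step 2: ACBB ⇒ BB·A·C·C
    A ↦ BB
    B ↦ C
    C ↦ A

A->BB, B->C, C->A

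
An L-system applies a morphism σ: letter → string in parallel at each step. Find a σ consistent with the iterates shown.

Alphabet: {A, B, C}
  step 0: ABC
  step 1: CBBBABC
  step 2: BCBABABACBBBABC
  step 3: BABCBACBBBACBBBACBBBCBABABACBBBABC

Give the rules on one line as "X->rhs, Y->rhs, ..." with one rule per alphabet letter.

  step 2 ⇒ step 3: BCBABABACBBBABC ⇒ BA·BC·BA·CBB·BA·CBB·BA·CBB·BC·BA·BA·BA·CBB·BA·BC
    A ↦ CBB
    B ↦ BA
    C ↦ BC

A->CBB, B->BA, C->BC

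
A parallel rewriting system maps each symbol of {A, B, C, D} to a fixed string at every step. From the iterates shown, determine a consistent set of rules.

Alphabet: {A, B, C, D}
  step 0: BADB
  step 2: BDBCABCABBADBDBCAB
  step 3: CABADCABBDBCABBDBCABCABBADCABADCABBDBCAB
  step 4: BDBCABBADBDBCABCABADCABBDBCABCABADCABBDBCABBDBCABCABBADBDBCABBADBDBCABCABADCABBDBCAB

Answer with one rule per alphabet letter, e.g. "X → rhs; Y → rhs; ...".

  step 3 ⇒ step 4: CABADCABBDBCABBDBCABCABBADCABADCABBDBCAB ⇒ BD·B·CAB·B·AD·BD·B·CAB·CAB·AD·CAB·BD·B·CAB·CAB·AD·CAB·BD·B·CAB·BD·B·CAB·CAB·B·AD·BD·B·CAB·B·AD·BD·B·CAB·CAB·AD·CAB·BD·B·CAB
    A ↦ B
    B ↦ CAB
    C ↦ BD
    D ↦ AD

A->B, B->CAB, C->BD, D->AD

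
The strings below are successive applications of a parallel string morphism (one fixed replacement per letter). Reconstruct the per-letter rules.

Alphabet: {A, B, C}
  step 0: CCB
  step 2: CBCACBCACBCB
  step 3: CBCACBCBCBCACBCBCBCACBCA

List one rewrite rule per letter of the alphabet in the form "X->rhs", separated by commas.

A->CB, B->CA, C->CB

  step 2 ⇒ step 3: CBCACBCACBCB ⇒ CB·CA·CB·CB·CB·CA·CB·CB·CB·CA·CB·CA
    A ↦ CB
    B ↦ CA
    C ↦ CB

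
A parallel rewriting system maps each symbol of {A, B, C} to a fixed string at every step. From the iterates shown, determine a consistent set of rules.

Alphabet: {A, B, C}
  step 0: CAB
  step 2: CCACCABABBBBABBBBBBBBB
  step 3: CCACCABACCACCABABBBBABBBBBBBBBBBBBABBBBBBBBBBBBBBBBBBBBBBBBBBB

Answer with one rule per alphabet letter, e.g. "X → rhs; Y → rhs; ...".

  step 2 ⇒ step 3: CCACCABABBBBABBBBBBBBB ⇒ CCA·CCA·BA·CCA·CCA·BA·BBB·BA·BBB·BBB·BBB·BBB·BA·BBB·BBB·BBB·BBB·BBB·BBB·BBB·BBB·BBB
    A ↦ BA
    B ↦ BBB
    C ↦ CCA

A->BA, B->BBB, C->CCA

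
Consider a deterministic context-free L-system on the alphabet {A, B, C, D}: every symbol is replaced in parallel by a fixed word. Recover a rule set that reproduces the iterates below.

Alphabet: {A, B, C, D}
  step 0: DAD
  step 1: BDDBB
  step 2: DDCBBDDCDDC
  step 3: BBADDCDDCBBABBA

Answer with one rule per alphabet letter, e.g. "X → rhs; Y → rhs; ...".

A->DDB, B->DDC, C->A, D->B

  step 2 ⇒ step 3: DDCBBDDCDDC ⇒ B·B·A·DDC·DDC·B·B·A·B·B·A
    B ↦ DDC
    C ↦ A
    D ↦ B
  step 0 ⇒ step 1: DAD ⇒ B·DDB·B
    A ↦ DDB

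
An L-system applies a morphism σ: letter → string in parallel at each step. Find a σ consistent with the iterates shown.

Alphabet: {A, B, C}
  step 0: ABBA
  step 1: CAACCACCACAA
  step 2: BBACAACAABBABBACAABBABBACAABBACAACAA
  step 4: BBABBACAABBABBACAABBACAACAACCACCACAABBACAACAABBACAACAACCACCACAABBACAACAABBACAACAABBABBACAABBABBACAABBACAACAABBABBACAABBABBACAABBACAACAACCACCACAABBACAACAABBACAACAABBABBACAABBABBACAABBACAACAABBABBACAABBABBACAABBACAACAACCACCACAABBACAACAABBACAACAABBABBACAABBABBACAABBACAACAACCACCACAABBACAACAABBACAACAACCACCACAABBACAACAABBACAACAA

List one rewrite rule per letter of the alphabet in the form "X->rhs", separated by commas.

  step 1 ⇒ step 2: CAACCACCACAA ⇒ BBA·CAA·CAA·BBA·BBA·CAA·BBA·BBA·CAA·BBA·CAA·CAA
    A ↦ CAA
    C ↦ BBA
  step 0 ⇒ step 1: ABBA ⇒ CAA·CCA·CCA·CAA
    B ↦ CCA

A->CAA, B->CCA, C->BBA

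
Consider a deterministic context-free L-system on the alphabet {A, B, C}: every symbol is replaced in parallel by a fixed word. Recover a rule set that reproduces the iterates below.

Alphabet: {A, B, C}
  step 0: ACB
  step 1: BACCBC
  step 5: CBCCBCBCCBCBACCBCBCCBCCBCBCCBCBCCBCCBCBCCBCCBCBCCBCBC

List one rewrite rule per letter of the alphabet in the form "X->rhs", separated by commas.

A->BAC, B->C, C->CB

  step 0 ⇒ step 1: ACB ⇒ BAC·CB·C
    A ↦ BAC
    B ↦ C
    C ↦ CB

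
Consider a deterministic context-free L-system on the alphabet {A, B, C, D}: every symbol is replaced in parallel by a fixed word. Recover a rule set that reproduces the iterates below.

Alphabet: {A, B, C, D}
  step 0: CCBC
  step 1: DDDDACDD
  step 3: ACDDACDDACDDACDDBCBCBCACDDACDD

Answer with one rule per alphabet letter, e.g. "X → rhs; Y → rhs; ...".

A->D, B->AC, C->DD, D->BC

  step 0 ⇒ step 1: CCBC ⇒ DD·DD·AC·DD
    B ↦ AC
    C ↦ DD
    A ↦ D  (constrained at step 1)
    D ↦ BC  (constrained at step 1)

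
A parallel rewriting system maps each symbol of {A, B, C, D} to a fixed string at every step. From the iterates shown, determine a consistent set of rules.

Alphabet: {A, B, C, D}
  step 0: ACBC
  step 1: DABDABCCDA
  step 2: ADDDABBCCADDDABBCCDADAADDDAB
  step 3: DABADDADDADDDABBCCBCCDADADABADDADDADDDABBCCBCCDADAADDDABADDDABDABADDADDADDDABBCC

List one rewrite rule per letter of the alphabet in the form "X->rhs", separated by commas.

A->DAB, B->BCC, C->DA, D->ADD

  step 2 ⇒ step 3: ADDDABBCCADDDABBCCDADAADDDAB ⇒ DAB·ADD·ADD·ADD·DAB·BCC·BCC·DA·DA·DAB·ADD·ADD·ADD·DAB·BCC·BCC·DA·DA·ADD·DAB·ADD·DAB·DAB·ADD·ADD·ADD·DAB·BCC
    A ↦ DAB
    B ↦ BCC
    C ↦ DA
    D ↦ ADD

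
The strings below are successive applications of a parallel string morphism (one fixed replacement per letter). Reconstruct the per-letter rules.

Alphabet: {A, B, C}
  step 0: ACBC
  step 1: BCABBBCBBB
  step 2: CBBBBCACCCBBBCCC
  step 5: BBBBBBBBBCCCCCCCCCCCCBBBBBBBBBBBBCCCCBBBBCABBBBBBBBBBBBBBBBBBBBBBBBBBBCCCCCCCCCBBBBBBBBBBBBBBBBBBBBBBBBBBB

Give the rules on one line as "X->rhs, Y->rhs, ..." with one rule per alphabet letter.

A->BCA, B->C, C->BBB

  step 1 ⇒ step 2: BCABBBCBBB ⇒ C·BBB·BCA·C·C·C·BBB·C·C·C
    A ↦ BCA
    B ↦ C
    C ↦ BBB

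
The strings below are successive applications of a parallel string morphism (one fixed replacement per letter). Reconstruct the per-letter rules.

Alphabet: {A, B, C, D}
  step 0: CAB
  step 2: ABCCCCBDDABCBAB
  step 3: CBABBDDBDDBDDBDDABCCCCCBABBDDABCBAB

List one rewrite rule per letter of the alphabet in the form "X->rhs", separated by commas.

  step 2 ⇒ step 3: ABCCCCBDDABCBAB ⇒ CB·AB·BDD·BDD·BDD·BDD·AB·CC·CC·CB·AB·BDD·AB·CB·AB
    A ↦ CB
    B ↦ AB
    C ↦ BDD
    D ↦ CC

A->CB, B->AB, C->BDD, D->CC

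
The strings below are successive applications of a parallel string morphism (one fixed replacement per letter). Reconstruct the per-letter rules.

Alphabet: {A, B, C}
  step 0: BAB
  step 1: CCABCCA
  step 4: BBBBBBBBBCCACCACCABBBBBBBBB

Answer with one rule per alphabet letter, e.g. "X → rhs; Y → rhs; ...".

A->B, B->CCA, C->B

  step 0 ⇒ step 1: BAB ⇒ CCA·B·CCA
    A ↦ B
    B ↦ CCA
    C ↦ B  (constrained at step 1)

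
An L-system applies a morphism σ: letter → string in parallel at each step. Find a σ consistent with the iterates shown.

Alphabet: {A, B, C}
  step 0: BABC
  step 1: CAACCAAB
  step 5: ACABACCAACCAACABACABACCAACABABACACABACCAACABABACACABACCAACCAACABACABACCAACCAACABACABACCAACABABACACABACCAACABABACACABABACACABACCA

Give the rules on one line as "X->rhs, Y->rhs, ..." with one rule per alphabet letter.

A->AC, B->CA, C->AB

  step 0 ⇒ step 1: BABC ⇒ CA·AC·CA·AB
    A ↦ AC
    B ↦ CA
    C ↦ AB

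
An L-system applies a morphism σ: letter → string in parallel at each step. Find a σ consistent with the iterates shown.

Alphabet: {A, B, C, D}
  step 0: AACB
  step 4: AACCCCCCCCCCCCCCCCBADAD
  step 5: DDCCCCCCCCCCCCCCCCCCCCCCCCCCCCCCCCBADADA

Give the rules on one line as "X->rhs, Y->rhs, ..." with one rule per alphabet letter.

  step 4 ⇒ step 5: AACCCCCCCCCCCCCCCCBADAD ⇒ D·D·CC·CC·CC·CC·CC·CC·CC·CC·CC·CC·CC·CC·CC·CC·CC·CC·BA·D·A·D·A
    A ↦ D
    B ↦ BA
    C ↦ CC
    D ↦ A

A->D, B->BA, C->CC, D->A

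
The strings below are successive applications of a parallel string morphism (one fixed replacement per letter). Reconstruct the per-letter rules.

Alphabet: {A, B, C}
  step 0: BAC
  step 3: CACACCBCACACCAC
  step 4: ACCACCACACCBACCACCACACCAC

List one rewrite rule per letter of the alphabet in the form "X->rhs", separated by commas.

A->C, B->CB, C->AC

  step 3 ⇒ step 4: CACACCBCACACCAC ⇒ AC·C·AC·C·AC·AC·CB·AC·C·AC·C·AC·AC·C·AC
    A ↦ C
    B ↦ CB
    C ↦ AC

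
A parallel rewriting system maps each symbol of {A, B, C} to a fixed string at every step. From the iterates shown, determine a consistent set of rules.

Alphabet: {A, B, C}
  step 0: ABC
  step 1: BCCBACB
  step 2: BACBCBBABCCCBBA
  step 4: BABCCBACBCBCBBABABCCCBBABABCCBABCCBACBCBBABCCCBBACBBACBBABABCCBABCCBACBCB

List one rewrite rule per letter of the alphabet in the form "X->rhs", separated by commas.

  step 1 ⇒ step 2: BCCBACB ⇒ BA·CB·CB·BA·BCC·CB·BA
    A ↦ BCC
    B ↦ BA
    C ↦ CB

A->BCC, B->BA, C->CB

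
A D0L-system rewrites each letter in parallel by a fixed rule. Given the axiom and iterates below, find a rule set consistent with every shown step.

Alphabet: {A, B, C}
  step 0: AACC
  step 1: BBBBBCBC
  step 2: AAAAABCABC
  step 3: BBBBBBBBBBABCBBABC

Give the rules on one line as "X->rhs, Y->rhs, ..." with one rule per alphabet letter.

  step 2 ⇒ step 3: AAAAABCABC ⇒ BB·BB·BB·BB·BB·A·BC·BB·A·BC
    A ↦ BB
    B ↦ A
    C ↦ BC

A->BB, B->A, C->BC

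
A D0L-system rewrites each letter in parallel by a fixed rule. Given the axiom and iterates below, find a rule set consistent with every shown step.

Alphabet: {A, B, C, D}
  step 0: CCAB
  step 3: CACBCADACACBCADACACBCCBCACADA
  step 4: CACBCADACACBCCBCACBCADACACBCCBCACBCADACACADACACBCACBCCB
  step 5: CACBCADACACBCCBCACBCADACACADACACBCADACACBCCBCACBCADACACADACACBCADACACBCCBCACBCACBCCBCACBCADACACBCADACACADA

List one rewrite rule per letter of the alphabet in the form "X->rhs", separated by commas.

  step 4 ⇒ step 5: CACBCADACACBCCBCACBCADACACBCCBCACBCADACACADACACBCACBCCB ⇒ CA·CB·CA·DA·CA·CB·C·CB·CA·CB·CA·DA·CA·CA·DA·CA·CB·CA·DA·CA·CB·C·CB·CA·CB·CA·DA·CA·CA·DA·CA·CB·CA·DA·CA·CB·C·CB·CA·CB·CA·CB·C·CB·CA·CB·CA·DA·CA·CB·CA·DA·CA·CA·DA
    A ↦ CB
    B ↦ DA
    C ↦ CA
    D ↦ C

A->CB, B->DA, C->CA, D->C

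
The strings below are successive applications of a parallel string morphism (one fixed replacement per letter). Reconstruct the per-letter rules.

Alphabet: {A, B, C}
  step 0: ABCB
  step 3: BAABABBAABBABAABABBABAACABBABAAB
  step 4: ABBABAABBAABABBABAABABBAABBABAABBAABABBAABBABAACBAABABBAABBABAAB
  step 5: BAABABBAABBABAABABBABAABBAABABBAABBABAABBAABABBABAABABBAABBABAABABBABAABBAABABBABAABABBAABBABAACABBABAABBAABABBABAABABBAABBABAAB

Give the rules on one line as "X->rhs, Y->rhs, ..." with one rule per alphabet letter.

A->BA, B->AB, C->AC

  step 4 ⇒ step 5: ABBABAABBAABABBABAABABBAABBABAABBAABABBAABBABAACBAABABBAABBABAAB ⇒ BA·AB·AB·BA·AB·BA·BA·AB·AB·BA·BA·AB·BA·AB·AB·BA·AB·BA·BA·AB·BA·AB·AB·BA·BA·AB·AB·BA·AB·BA·BA·AB·AB·BA·BA·AB·BA·AB·AB·BA·BA·AB·AB·BA·AB·BA·BA·AC·AB·BA·BA·AB·BA·AB·AB·BA·BA·AB·AB·BA·AB·BA·BA·AB
    A ↦ BA
    B ↦ AB
    C ↦ AC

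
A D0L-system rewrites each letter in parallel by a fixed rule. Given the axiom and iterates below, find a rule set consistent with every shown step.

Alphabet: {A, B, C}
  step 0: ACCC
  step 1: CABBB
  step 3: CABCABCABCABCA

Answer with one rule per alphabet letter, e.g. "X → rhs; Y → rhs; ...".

A->CA, B->CA, C->B

  step 0 ⇒ step 1: ACCC ⇒ CA·B·B·B
    A ↦ CA
    C ↦ B
    B ↦ CA  (constrained at step 1)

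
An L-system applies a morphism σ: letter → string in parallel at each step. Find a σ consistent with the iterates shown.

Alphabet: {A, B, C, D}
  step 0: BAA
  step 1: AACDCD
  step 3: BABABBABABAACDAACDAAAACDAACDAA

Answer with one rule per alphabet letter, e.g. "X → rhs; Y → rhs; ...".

A->CD, B->AA, C->BAB, D->AB

  step 0 ⇒ step 1: BAA ⇒ AA·CD·CD
    A ↦ CD
    B ↦ AA
    C ↦ BAB  (constrained at step 1)
    D ↦ AB  (constrained at step 1)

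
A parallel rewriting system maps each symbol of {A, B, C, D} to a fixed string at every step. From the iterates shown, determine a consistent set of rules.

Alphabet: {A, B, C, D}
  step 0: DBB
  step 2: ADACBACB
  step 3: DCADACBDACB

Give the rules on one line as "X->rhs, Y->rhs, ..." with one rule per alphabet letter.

A->D, B->CB, C->A, D->CA

  step 2 ⇒ step 3: ADACBACB ⇒ D·CA·D·A·CB·D·A·CB
    A ↦ D
    B ↦ CB
    C ↦ A
    D ↦ CA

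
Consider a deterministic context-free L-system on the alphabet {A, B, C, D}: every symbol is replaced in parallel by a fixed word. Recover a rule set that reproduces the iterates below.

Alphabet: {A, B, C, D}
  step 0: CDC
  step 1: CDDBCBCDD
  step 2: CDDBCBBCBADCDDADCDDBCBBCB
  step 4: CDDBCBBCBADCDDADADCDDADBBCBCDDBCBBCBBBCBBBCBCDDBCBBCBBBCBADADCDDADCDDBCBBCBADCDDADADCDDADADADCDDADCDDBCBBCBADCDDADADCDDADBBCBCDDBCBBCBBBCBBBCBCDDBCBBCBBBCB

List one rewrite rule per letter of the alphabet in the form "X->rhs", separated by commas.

A->B, B->AD, C->CDD, D->BCB

  step 1 ⇒ step 2: CDDBCBCDD ⇒ CDD·BCB·BCB·AD·CDD·AD·CDD·BCB·BCB
    B ↦ AD
    C ↦ CDD
    D ↦ BCB
    A ↦ B  (constrained at step 2)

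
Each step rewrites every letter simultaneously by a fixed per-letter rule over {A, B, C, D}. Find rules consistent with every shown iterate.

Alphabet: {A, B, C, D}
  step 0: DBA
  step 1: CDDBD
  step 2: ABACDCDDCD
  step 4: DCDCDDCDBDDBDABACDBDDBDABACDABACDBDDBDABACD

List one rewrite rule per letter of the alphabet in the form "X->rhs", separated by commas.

  step 1 ⇒ step 2: CDDBD ⇒ ABA·CD·CD·D·CD
    B ↦ D
    C ↦ ABA
    D ↦ CD
  step 0 ⇒ step 1: DBA ⇒ CD·D·BD
    A ↦ BD

A->BD, B->D, C->ABA, D->CD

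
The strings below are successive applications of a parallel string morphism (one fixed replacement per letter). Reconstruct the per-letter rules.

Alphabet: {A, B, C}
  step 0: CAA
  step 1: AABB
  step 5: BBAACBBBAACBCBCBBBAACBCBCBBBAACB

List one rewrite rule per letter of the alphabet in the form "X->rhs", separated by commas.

  step 0 ⇒ step 1: CAA ⇒ AA·B·B
    A ↦ B
    C ↦ AA
    B ↦ CB  (constrained at step 1)

A->B, B->CB, C->AA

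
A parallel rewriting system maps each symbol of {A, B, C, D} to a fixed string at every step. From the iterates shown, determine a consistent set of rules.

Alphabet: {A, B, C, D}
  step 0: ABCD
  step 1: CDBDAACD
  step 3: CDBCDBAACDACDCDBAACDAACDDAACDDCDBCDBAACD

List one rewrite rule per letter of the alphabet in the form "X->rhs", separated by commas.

A->CDB, B->D, C->A, D->ACD

  step 0 ⇒ step 1: ABCD ⇒ CDB·D·A·ACD
    A ↦ CDB
    B ↦ D
    C ↦ A
    D ↦ ACD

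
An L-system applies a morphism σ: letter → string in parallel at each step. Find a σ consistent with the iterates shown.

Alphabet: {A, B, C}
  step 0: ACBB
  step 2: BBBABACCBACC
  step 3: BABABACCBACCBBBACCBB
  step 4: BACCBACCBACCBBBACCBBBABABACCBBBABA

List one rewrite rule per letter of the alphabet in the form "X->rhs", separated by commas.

A->CC, B->BA, C->B

  step 3 ⇒ step 4: BABABACCBACCBBBACCBB ⇒ BA·CC·BA·CC·BA·CC·B·B·BA·CC·B·B·BA·BA·BA·CC·B·B·BA·BA
    A ↦ CC
    B ↦ BA
    C ↦ B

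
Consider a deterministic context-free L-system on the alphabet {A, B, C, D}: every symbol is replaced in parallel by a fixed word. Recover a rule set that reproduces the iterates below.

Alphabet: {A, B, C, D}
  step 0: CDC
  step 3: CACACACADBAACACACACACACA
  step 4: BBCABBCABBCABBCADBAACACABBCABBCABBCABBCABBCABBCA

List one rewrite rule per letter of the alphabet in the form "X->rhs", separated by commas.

  step 3 ⇒ step 4: CACACACADBAACACACACACACA ⇒ BB·CA·BB·CA·BB·CA·BB·CA·DB·AA·CA·CA·BB·CA·BB·CA·BB·CA·BB·CA·BB·CA·BB·CA
    A ↦ CA
    B ↦ AA
    C ↦ BB
    D ↦ DB

A->CA, B->AA, C->BB, D->DB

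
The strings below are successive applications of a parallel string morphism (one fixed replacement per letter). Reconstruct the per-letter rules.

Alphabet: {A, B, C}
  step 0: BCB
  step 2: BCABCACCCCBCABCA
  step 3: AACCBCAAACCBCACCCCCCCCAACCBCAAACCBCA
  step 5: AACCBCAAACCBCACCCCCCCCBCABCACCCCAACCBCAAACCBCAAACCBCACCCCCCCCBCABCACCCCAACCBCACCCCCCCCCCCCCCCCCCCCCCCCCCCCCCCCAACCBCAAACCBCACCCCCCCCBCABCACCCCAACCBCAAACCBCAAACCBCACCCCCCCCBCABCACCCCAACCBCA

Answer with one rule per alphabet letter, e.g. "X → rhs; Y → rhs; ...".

A->BCA, B->AA, C->CC

  step 2 ⇒ step 3: BCABCACCCCBCABCA ⇒ AA·CC·BCA·AA·CC·BCA·CC·CC·CC·CC·AA·CC·BCA·AA·CC·BCA
    A ↦ BCA
    B ↦ AA
    C ↦ CC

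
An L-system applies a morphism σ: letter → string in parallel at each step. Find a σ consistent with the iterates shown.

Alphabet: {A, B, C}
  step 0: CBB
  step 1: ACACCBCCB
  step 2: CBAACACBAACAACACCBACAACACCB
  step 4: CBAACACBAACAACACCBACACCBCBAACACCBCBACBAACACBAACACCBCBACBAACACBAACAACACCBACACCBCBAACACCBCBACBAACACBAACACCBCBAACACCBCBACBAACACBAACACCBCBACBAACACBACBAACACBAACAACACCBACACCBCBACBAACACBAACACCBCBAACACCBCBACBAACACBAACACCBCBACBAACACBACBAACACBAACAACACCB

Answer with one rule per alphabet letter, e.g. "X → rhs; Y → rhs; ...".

  step 1 ⇒ step 2: ACACCBCCB ⇒ CBA·ACA·CBA·ACA·ACA·CCB·ACA·ACA·CCB
    A ↦ CBA
    B ↦ CCB
    C ↦ ACA

A->CBA, B->CCB, C->ACA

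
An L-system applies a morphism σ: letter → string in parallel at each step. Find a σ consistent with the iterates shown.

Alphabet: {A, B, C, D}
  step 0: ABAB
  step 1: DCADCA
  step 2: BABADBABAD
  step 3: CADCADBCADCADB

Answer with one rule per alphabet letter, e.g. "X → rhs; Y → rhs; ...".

A->D, B->CA, C->ABA, D->B

  step 2 ⇒ step 3: BABADBABAD ⇒ CA·D·CA·D·B·CA·D·CA·D·B
    A ↦ D
    B ↦ CA
    D ↦ B
  step 1 ⇒ step 2: DCADCA ⇒ B·ABA·D·B·ABA·D
    C ↦ ABA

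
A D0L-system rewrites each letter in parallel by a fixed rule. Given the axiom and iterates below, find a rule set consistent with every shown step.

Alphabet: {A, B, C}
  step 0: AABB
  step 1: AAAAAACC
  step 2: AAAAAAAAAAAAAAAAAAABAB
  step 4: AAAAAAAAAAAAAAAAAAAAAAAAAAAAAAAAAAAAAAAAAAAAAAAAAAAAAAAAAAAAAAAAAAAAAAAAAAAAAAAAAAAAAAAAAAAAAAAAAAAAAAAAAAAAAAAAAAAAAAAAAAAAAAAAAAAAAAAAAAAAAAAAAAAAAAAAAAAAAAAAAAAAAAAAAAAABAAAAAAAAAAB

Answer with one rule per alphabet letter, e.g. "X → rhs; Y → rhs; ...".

A->AAA, B->C, C->AB

  step 1 ⇒ step 2: AAAAAACC ⇒ AAA·AAA·AAA·AAA·AAA·AAA·AB·AB
    A ↦ AAA
    C ↦ AB
  step 0 ⇒ step 1: AABB ⇒ AAA·AAA·C·C
    B ↦ C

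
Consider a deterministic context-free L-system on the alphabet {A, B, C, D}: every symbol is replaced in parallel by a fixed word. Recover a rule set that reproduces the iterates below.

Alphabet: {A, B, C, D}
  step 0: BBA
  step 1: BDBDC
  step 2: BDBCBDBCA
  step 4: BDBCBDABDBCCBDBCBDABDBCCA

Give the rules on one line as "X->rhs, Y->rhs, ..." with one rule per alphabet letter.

A->C, B->BD, C->A, D->BC

  step 1 ⇒ step 2: BDBDC ⇒ BD·BC·BD·BC·A
    B ↦ BD
    C ↦ A
    D ↦ BC
  step 0 ⇒ step 1: BBA ⇒ BD·BD·C
    A ↦ C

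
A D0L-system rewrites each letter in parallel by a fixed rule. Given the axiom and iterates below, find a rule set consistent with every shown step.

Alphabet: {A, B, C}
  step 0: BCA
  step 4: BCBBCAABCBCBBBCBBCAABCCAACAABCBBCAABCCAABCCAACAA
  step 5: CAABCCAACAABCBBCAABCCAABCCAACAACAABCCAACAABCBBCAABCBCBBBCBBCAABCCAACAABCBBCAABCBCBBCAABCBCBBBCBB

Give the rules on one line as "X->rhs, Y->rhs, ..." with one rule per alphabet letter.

  step 4 ⇒ step 5: BCBBCAABCBCBBBCBBCAABCCAACAABCBBCAABCCAABCCAACAA ⇒ CAA·BC·CAA·CAA·BC·B·B·CAA·BC·CAA·BC·CAA·CAA·CAA·BC·CAA·CAA·BC·B·B·CAA·BC·BC·B·B·BC·B·B·CAA·BC·CAA·CAA·BC·B·B·CAA·BC·BC·B·B·CAA·BC·BC·B·B·BC·B·B
    A ↦ B
    B ↦ CAA
    C ↦ BC

A->B, B->CAA, C->BC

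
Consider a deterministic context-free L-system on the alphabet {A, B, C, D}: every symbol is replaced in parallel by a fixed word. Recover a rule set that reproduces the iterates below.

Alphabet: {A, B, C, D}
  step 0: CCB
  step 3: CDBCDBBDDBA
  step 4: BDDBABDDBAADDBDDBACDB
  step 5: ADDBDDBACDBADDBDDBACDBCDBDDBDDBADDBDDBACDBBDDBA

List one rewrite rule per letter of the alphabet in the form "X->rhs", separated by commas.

  step 4 ⇒ step 5: BDDBABDDBAADDBDDBACDB ⇒ A·DDB·DDB·A·CDB·A·DDB·DDB·A·CDB·CDB·DDB·DDB·A·DDB·DDB·A·CDB·B·DDB·A
    A ↦ CDB
    B ↦ A
    C ↦ B
    D ↦ DDB

A->CDB, B->A, C->B, D->DDB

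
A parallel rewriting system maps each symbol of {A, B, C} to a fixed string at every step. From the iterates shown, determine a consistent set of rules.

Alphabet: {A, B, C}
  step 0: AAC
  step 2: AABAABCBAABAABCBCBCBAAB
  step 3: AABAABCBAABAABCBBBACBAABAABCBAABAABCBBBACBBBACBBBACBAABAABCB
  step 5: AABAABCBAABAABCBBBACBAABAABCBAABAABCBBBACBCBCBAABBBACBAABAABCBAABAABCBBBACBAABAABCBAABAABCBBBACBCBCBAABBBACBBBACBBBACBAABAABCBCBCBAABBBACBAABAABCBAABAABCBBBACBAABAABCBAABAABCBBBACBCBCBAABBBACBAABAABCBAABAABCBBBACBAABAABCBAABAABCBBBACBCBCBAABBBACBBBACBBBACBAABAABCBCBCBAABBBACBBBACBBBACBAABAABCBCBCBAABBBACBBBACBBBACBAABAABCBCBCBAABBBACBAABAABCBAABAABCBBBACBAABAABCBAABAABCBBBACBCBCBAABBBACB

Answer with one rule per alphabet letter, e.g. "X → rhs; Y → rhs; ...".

  step 2 ⇒ step 3: AABAABCBAABAABCBCBCBAAB ⇒ AAB·AAB·CB·AAB·AAB·CB·BBA·CB·AAB·AAB·CB·AAB·AAB·CB·BBA·CB·BBA·CB·BBA·CB·AAB·AAB·CB
    A ↦ AAB
    B ↦ CB
    C ↦ BBA

A->AAB, B->CB, C->BBA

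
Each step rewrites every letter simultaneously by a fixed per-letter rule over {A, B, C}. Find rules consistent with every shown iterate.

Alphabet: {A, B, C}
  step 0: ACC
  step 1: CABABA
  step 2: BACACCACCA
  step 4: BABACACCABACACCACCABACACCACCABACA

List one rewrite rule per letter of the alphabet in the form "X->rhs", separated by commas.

A->CA, B->C, C->BA

  step 1 ⇒ step 2: CABABA ⇒ BA·CA·C·CA·C·CA
    A ↦ CA
    B ↦ C
    C ↦ BA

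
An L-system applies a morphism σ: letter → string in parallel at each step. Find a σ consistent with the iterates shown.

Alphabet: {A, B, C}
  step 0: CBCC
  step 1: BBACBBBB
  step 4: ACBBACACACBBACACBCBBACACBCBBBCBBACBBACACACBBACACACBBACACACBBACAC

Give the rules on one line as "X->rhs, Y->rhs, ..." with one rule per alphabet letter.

  step 0 ⇒ step 1: CBCC ⇒ BB·AC·BB·BB
    B ↦ AC
    C ↦ BB
    A ↦ BC  (constrained at step 1)

A->BC, B->AC, C->BB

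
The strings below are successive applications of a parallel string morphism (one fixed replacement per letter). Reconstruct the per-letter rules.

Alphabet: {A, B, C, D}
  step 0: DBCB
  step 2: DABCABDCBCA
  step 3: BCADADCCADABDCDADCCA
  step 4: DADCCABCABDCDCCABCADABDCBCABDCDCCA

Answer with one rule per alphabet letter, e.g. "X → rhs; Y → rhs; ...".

A->CA, B->DA, C->DC, D->B

  step 3 ⇒ step 4: BCADADCCADABDCDADCCA ⇒ DA·DC·CA·B·CA·B·DC·DC·CA·B·CA·DA·B·DC·B·CA·B·DC·DC·CA
    A ↦ CA
    B ↦ DA
    C ↦ DC
    D ↦ B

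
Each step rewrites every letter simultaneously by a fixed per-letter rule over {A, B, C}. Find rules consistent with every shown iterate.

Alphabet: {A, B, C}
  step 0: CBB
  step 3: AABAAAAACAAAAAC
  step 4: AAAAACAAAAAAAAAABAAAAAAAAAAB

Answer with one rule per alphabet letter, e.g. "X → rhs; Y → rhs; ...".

  step 3 ⇒ step 4: AABAAAAACAAAAAC ⇒ AA·AA·AC·AA·AA·AA·AA·AA·B·AA·AA·AA·AA·AA·B
    A ↦ AA
    B ↦ AC
    C ↦ B

A->AA, B->AC, C->B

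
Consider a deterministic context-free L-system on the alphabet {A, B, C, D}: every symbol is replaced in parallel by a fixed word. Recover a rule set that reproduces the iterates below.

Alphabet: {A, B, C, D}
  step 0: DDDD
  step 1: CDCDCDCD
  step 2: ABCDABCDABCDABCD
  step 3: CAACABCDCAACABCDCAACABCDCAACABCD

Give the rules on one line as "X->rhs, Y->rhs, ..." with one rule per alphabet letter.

A->CA, B->AC, C->AB, D->CD

  step 2 ⇒ step 3: ABCDABCDABCDABCD ⇒ CA·AC·AB·CD·CA·AC·AB·CD·CA·AC·AB·CD·CA·AC·AB·CD
    A ↦ CA
    B ↦ AC
    C ↦ AB
    D ↦ CD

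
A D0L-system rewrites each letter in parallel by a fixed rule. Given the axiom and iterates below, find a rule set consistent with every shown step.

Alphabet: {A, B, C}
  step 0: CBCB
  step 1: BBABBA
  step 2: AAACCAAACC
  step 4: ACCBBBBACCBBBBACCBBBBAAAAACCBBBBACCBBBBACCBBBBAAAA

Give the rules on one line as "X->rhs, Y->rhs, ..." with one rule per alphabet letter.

  step 1 ⇒ step 2: BBABBA ⇒ A·A·ACC·A·A·ACC
    A ↦ ACC
    B ↦ A
  step 0 ⇒ step 1: CBCB ⇒ BB·A·BB·A
    C ↦ BB

A->ACC, B->A, C->BB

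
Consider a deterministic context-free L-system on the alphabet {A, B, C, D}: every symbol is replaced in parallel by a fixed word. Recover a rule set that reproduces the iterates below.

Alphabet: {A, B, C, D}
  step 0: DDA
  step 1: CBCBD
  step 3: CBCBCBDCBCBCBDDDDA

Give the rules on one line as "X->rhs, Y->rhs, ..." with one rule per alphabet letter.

A->D, B->DA, C->DD, D->CB

  step 0 ⇒ step 1: DDA ⇒ CB·CB·D
    A ↦ D
    D ↦ CB
    B ↦ DA  (constrained at step 1)
    C ↦ DD  (constrained at step 1)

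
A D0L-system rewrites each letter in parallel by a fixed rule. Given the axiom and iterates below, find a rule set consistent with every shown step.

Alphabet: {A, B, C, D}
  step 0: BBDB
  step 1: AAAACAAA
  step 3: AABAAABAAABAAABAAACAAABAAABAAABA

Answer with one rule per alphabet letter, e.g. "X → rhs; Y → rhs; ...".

A->BA, B->AA, C->BD, D->CA

  step 0 ⇒ step 1: BBDB ⇒ AA·AA·CA·AA
    B ↦ AA
    D ↦ CA
    A ↦ BA  (constrained at step 1)
    C ↦ BD  (constrained at step 1)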